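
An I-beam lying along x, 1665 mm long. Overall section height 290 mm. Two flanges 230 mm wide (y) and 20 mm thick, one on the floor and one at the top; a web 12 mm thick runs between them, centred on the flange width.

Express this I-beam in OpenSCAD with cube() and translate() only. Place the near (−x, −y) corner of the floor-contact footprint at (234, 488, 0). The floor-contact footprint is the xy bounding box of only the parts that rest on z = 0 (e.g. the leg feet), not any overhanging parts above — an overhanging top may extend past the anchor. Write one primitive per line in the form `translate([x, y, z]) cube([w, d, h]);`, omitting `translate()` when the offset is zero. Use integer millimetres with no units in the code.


translate([234, 488, 0]) cube([1665, 230, 20]);
translate([234, 597, 20]) cube([1665, 12, 250]);
translate([234, 488, 270]) cube([1665, 230, 20]);


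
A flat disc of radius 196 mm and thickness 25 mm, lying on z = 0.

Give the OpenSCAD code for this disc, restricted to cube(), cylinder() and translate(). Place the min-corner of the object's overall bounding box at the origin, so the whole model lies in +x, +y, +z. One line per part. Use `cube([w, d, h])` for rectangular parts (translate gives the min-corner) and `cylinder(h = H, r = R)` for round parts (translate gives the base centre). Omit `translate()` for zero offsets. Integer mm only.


translate([196, 196, 0]) cylinder(h = 25, r = 196);


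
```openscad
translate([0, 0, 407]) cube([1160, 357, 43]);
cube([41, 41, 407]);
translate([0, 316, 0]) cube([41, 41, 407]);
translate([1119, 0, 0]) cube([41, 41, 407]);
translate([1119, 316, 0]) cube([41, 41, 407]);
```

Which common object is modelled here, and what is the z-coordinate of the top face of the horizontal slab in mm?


A bench. The seat-top height is 450 mm.

A long slab on four corner posts — a bench. The slab sits at z = 407 with thickness 43, so the top is 407 + 43 = 450 mm.


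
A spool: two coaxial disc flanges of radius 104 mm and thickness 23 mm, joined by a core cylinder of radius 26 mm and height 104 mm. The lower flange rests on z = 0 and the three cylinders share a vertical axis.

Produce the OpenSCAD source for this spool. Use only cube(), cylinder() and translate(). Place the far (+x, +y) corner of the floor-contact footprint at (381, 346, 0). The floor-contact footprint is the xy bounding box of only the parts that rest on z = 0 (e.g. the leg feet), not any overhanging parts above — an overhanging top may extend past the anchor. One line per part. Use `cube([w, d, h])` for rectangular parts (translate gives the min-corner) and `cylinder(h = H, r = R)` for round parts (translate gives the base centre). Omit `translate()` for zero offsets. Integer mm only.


translate([277, 242, 0]) cylinder(h = 23, r = 104);
translate([277, 242, 23]) cylinder(h = 104, r = 26);
translate([277, 242, 127]) cylinder(h = 23, r = 104);


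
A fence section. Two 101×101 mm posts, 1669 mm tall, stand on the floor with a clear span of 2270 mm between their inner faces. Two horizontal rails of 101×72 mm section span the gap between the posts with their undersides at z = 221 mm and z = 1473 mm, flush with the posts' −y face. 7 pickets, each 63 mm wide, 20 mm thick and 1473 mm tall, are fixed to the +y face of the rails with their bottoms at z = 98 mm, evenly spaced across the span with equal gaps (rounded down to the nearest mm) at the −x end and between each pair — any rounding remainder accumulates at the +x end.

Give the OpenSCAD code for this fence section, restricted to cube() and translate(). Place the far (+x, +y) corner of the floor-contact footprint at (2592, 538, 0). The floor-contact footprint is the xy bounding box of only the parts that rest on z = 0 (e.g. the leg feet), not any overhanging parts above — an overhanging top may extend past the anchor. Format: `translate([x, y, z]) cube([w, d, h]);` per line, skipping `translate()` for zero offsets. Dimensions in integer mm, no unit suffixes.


translate([120, 437, 0]) cube([101, 101, 1669]);
translate([2491, 437, 0]) cube([101, 101, 1669]);
translate([221, 437, 221]) cube([2270, 101, 72]);
translate([221, 437, 1473]) cube([2270, 101, 72]);
translate([449, 538, 98]) cube([63, 20, 1473]);
translate([740, 538, 98]) cube([63, 20, 1473]);
translate([1031, 538, 98]) cube([63, 20, 1473]);
translate([1322, 538, 98]) cube([63, 20, 1473]);
translate([1613, 538, 98]) cube([63, 20, 1473]);
translate([1904, 538, 98]) cube([63, 20, 1473]);
translate([2195, 538, 98]) cube([63, 20, 1473]);


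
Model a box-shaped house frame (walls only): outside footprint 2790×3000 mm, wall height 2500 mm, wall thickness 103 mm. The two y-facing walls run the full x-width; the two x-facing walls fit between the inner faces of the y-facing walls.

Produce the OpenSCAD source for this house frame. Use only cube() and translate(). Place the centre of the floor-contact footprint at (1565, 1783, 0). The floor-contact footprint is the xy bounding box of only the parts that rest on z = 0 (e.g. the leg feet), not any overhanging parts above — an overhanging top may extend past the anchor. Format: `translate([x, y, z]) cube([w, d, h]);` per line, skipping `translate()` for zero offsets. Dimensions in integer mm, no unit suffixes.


translate([170, 283, 0]) cube([2790, 103, 2500]);
translate([170, 3180, 0]) cube([2790, 103, 2500]);
translate([170, 386, 0]) cube([103, 2794, 2500]);
translate([2857, 386, 0]) cube([103, 2794, 2500]);


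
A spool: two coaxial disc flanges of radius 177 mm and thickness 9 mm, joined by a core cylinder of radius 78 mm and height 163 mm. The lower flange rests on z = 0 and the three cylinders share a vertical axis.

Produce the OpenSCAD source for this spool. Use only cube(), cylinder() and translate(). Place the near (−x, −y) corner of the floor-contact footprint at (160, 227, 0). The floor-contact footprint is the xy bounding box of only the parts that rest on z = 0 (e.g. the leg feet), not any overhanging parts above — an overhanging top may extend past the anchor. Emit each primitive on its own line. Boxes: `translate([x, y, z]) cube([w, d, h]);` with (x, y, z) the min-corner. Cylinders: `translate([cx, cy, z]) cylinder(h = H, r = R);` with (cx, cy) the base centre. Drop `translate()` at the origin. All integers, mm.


translate([337, 404, 0]) cylinder(h = 9, r = 177);
translate([337, 404, 9]) cylinder(h = 163, r = 78);
translate([337, 404, 172]) cylinder(h = 9, r = 177);


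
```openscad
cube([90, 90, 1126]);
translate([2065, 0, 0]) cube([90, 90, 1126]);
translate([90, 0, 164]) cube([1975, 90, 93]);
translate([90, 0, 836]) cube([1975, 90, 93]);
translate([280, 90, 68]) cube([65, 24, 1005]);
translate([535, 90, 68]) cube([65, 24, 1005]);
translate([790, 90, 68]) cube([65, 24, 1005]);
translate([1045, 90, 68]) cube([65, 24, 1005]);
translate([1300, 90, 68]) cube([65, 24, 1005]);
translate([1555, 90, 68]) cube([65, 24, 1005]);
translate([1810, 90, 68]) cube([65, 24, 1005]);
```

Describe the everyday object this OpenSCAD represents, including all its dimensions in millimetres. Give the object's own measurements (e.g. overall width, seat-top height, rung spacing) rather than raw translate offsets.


A fence section. Two 90×90 mm posts, 1126 mm tall, stand on the floor with a clear span of 1975 mm between their inner faces. Two horizontal rails of 90×93 mm section span the gap between the posts with their undersides at z = 164 mm and z = 836 mm, flush with the posts' −y face. 7 pickets, each 65 mm wide, 24 mm thick and 1005 mm tall, are fixed to the +y face of the rails with their bottoms at z = 68 mm, spaced across the span with a 190 mm gap after the −x post and between neighbouring pickets and before the +x post.


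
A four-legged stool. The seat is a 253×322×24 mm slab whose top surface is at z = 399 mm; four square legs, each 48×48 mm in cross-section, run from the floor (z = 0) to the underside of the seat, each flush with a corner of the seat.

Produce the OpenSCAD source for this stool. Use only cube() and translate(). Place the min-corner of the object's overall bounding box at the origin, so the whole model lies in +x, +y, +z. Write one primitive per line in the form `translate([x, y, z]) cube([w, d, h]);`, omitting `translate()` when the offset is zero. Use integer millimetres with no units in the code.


translate([0, 0, 375]) cube([253, 322, 24]);
cube([48, 48, 375]);
translate([205, 0, 0]) cube([48, 48, 375]);
translate([0, 274, 0]) cube([48, 48, 375]);
translate([205, 274, 0]) cube([48, 48, 375]);


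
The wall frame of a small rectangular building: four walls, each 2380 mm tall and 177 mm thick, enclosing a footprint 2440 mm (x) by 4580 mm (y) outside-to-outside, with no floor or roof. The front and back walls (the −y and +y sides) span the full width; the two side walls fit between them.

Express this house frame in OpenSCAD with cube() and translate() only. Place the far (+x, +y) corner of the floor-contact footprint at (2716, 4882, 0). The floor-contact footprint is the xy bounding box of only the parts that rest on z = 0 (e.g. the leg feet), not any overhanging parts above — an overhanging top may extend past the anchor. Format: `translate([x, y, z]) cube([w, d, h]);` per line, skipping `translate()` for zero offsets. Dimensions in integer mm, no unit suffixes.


translate([276, 302, 0]) cube([2440, 177, 2380]);
translate([276, 4705, 0]) cube([2440, 177, 2380]);
translate([276, 479, 0]) cube([177, 4226, 2380]);
translate([2539, 479, 0]) cube([177, 4226, 2380]);


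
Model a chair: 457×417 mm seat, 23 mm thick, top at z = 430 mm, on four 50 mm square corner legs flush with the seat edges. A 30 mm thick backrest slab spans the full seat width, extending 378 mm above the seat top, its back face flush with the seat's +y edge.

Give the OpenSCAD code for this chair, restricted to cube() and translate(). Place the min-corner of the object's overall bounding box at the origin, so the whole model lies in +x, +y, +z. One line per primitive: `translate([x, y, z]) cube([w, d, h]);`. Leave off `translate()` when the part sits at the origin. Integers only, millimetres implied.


translate([0, 0, 407]) cube([457, 417, 23]);
cube([50, 50, 407]);
translate([407, 0, 0]) cube([50, 50, 407]);
translate([0, 367, 0]) cube([50, 50, 407]);
translate([407, 367, 0]) cube([50, 50, 407]);
translate([0, 387, 430]) cube([457, 30, 378]);


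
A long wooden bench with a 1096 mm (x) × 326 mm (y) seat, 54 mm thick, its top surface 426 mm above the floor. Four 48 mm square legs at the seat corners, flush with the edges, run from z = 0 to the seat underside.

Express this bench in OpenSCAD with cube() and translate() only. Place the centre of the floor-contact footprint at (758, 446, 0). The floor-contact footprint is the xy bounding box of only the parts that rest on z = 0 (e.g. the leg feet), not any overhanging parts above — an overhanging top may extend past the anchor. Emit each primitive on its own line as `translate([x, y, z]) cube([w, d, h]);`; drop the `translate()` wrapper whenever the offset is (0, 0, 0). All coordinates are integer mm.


// leg_h = 426 − 54 = 372
translate([210, 283, 372]) cube([1096, 326, 54]);
translate([210, 283, 0]) cube([48, 48, 372]);
translate([210, 561, 0]) cube([48, 48, 372]);
translate([1258, 283, 0]) cube([48, 48, 372]);
translate([1258, 561, 0]) cube([48, 48, 372]);


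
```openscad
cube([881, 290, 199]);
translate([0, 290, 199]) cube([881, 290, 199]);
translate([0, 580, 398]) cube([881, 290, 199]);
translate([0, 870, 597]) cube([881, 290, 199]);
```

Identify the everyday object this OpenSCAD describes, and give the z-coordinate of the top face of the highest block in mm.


A staircase. The total rise is 796 mm.

4 identical blocks, each offset up and back from the previous — a staircase. Each step is 199 mm tall and there are 4 of them, so the total rise is 4 × 199 = 796 mm.


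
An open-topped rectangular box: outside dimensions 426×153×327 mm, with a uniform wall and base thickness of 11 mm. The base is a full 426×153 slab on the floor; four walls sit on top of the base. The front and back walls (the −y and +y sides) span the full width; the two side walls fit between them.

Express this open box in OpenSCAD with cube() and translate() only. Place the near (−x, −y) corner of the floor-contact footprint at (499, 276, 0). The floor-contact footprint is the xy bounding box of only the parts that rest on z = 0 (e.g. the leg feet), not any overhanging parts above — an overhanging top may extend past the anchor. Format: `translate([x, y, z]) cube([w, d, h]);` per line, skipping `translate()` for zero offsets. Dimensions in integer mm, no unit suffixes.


translate([499, 276, 0]) cube([426, 153, 11]);
translate([499, 276, 11]) cube([426, 11, 316]);
translate([499, 418, 11]) cube([426, 11, 316]);
translate([499, 287, 11]) cube([11, 131, 316]);
translate([914, 287, 11]) cube([11, 131, 316]);


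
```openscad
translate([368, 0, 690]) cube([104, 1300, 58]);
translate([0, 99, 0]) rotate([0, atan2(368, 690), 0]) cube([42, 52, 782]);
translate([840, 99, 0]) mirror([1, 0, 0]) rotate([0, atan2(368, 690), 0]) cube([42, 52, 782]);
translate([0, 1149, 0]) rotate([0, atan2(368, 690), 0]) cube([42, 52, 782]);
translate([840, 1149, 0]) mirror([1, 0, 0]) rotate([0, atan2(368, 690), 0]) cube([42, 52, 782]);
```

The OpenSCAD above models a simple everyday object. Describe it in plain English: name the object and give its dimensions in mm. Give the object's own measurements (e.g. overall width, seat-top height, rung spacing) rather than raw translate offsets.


A sawhorse. A 104×1300×58 mm beam (x, y, z) sits on two A-frame leg pairs. Each pair is two raked legs of 42×52 mm section (52 mm along y) splaying symmetrically in x. Each leg rises 690 mm vertically over 368 mm of horizontal reach and is 782 mm long along its own axis. Every leg's outer bottom edge rests on the floor and its outer top edge meets a bottom edge of the beam — the left legs (tilting toward +x) meet the beam's −x bottom edge, the right legs (their mirror images, tilting toward −x) meet its +x bottom edge — so the leg tops tuck under the beam, the beam's underside is 690 mm above the floor, and the feet are 840 mm apart outside-to-outside with the beam centred between them. The two leg pairs are set in 99 mm from either end of the beam.


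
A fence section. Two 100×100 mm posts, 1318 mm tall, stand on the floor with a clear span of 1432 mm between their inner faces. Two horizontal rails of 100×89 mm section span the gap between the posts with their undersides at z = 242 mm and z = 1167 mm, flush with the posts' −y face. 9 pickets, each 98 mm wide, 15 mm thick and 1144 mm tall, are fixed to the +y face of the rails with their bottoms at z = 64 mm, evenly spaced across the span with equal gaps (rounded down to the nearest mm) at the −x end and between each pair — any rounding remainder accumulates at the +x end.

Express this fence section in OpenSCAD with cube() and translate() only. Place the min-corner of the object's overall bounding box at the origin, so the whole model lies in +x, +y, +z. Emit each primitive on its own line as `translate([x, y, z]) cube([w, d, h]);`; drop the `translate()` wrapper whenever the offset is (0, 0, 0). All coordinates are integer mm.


cube([100, 100, 1318]);
translate([1532, 0, 0]) cube([100, 100, 1318]);
translate([100, 0, 242]) cube([1432, 100, 89]);
translate([100, 0, 1167]) cube([1432, 100, 89]);
translate([155, 100, 64]) cube([98, 15, 1144]);
translate([308, 100, 64]) cube([98, 15, 1144]);
translate([461, 100, 64]) cube([98, 15, 1144]);
translate([614, 100, 64]) cube([98, 15, 1144]);
translate([767, 100, 64]) cube([98, 15, 1144]);
translate([920, 100, 64]) cube([98, 15, 1144]);
translate([1073, 100, 64]) cube([98, 15, 1144]);
translate([1226, 100, 64]) cube([98, 15, 1144]);
translate([1379, 100, 64]) cube([98, 15, 1144]);


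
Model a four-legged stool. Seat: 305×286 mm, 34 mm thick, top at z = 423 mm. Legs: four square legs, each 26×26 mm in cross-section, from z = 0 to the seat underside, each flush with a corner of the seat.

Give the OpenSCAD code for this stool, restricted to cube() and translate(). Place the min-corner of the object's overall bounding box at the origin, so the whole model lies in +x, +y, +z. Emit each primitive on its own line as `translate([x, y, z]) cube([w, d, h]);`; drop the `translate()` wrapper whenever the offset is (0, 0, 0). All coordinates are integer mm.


// leg_h = 423 - 34 = 389
translate([0, 0, 389]) cube([305, 286, 34]);
cube([26, 26, 389]);
translate([279, 0, 0]) cube([26, 26, 389]);
translate([0, 260, 0]) cube([26, 26, 389]);
translate([279, 260, 0]) cube([26, 26, 389]);


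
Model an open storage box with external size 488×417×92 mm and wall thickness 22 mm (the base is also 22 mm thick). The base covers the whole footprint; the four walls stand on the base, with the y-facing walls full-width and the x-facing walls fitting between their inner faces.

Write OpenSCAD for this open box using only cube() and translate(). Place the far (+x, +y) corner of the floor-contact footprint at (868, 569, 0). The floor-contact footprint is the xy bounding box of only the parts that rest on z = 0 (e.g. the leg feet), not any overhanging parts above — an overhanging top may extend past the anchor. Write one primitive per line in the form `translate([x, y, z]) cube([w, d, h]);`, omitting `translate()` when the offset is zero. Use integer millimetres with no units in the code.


translate([380, 152, 0]) cube([488, 417, 22]);
translate([380, 152, 22]) cube([488, 22, 70]);
translate([380, 547, 22]) cube([488, 22, 70]);
translate([380, 174, 22]) cube([22, 373, 70]);
translate([846, 174, 22]) cube([22, 373, 70]);


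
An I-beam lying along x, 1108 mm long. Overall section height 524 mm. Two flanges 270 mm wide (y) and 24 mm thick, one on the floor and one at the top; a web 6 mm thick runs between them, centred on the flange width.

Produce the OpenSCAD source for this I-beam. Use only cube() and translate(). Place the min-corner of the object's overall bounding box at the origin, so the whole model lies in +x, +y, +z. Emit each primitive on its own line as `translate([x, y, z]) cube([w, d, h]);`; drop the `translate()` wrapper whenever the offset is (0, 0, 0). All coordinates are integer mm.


cube([1108, 270, 24]);
translate([0, 132, 24]) cube([1108, 6, 476]);
translate([0, 0, 500]) cube([1108, 270, 24]);


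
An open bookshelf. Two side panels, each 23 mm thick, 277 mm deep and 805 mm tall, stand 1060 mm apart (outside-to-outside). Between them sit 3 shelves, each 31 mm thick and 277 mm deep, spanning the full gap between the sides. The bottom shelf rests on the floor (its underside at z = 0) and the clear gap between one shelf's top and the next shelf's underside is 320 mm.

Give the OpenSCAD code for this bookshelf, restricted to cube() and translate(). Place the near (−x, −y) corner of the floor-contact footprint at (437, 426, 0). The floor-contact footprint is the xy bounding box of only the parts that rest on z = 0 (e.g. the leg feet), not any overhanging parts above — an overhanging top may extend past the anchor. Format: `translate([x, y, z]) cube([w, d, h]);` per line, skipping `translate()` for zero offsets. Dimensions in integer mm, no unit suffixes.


translate([437, 426, 0]) cube([23, 277, 805]);
translate([1474, 426, 0]) cube([23, 277, 805]);
translate([460, 426, 0]) cube([1014, 277, 31]);
translate([460, 426, 351]) cube([1014, 277, 31]);
translate([460, 426, 702]) cube([1014, 277, 31]);


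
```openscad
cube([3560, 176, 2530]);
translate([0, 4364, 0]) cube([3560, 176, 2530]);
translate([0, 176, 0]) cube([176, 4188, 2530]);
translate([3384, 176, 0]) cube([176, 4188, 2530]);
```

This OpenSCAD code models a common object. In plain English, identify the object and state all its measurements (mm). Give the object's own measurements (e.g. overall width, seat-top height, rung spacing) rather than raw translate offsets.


The wall frame of a small rectangular building: four walls, each 2530 mm tall and 176 mm thick, enclosing a footprint 3560 mm (x) by 4540 mm (y) outside-to-outside, with no floor or roof. The front and back walls (the −y and +y sides) span the full width; the two side walls fit between them.


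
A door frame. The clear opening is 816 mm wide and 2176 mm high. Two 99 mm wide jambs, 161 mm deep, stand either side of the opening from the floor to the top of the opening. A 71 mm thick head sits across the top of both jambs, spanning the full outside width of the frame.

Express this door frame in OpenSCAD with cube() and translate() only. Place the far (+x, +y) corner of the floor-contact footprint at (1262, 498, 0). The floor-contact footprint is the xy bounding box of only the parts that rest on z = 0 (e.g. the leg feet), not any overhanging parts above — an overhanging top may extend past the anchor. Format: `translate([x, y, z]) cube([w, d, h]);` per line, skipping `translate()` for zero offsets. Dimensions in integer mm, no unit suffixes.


translate([248, 337, 0]) cube([99, 161, 2176]);
translate([1163, 337, 0]) cube([99, 161, 2176]);
translate([248, 337, 2176]) cube([1014, 161, 71]);


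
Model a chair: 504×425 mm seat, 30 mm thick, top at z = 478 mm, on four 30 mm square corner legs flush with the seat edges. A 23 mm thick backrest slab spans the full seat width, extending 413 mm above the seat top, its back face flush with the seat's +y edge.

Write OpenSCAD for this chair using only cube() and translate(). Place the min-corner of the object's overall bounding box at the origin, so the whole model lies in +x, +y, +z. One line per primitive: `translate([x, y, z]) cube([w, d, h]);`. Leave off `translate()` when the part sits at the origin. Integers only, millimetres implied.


translate([0, 0, 448]) cube([504, 425, 30]);
cube([30, 30, 448]);
translate([474, 0, 0]) cube([30, 30, 448]);
translate([0, 395, 0]) cube([30, 30, 448]);
translate([474, 395, 0]) cube([30, 30, 448]);
translate([0, 402, 478]) cube([504, 23, 413]);


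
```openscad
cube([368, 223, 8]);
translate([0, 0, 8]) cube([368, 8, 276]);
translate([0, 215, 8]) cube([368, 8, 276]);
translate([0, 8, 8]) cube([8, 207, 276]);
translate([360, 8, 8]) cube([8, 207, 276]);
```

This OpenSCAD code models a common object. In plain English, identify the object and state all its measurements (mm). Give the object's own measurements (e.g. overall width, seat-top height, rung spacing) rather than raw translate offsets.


An open-topped rectangular box: outside dimensions 368×223×284 mm, with a uniform wall and base thickness of 8 mm. The base is a full 368×223 slab on the floor; four walls sit on top of the base. The front and back walls (the −y and +y sides) span the full width; the two side walls fit between them.


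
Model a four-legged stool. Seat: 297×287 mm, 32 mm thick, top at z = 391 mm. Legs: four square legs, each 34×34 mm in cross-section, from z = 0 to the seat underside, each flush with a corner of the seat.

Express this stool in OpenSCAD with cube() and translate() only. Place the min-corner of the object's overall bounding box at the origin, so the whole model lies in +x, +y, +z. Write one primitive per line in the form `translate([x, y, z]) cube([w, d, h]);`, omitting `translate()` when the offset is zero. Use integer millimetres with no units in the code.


translate([0, 0, 359]) cube([297, 287, 32]);
cube([34, 34, 359]);
translate([263, 0, 0]) cube([34, 34, 359]);
translate([0, 253, 0]) cube([34, 34, 359]);
translate([263, 253, 0]) cube([34, 34, 359]);


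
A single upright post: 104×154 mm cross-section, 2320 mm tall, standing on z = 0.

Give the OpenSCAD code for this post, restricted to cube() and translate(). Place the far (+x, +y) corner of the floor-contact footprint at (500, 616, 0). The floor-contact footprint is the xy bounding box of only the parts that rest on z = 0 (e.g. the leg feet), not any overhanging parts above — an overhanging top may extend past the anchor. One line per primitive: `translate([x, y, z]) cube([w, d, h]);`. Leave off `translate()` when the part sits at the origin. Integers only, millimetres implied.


translate([396, 462, 0]) cube([104, 154, 2320]);


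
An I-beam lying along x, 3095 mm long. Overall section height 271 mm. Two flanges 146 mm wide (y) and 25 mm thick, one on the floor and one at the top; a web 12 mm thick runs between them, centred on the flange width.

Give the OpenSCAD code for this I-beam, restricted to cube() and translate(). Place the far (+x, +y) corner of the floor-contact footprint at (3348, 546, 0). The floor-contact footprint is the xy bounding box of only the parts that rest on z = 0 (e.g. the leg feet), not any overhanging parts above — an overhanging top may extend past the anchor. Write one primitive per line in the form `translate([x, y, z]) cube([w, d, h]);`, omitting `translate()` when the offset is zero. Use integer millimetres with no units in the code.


translate([253, 400, 0]) cube([3095, 146, 25]);
translate([253, 467, 25]) cube([3095, 12, 221]);
translate([253, 400, 246]) cube([3095, 146, 25]);


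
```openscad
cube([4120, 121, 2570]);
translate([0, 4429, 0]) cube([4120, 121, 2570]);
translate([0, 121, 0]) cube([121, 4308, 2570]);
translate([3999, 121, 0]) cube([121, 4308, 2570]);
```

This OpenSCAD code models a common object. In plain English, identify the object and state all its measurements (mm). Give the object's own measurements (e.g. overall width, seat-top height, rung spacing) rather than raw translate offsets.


The wall frame of a small rectangular building: four walls, each 2570 mm tall and 121 mm thick, enclosing a footprint 4120 mm (x) by 4550 mm (y) outside-to-outside, with no floor or roof. The front and back walls (the −y and +y sides) span the full width; the two side walls fit between them.


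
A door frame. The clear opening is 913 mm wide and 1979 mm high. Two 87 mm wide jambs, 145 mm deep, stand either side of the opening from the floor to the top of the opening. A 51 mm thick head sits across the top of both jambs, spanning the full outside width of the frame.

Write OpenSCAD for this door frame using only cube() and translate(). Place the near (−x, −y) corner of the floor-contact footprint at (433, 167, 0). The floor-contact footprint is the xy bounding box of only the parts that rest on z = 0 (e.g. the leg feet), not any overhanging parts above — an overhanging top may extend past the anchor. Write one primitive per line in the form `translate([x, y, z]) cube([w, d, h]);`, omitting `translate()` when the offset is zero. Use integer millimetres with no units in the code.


translate([433, 167, 0]) cube([87, 145, 1979]);
translate([1433, 167, 0]) cube([87, 145, 1979]);
translate([433, 167, 1979]) cube([1087, 145, 51]);


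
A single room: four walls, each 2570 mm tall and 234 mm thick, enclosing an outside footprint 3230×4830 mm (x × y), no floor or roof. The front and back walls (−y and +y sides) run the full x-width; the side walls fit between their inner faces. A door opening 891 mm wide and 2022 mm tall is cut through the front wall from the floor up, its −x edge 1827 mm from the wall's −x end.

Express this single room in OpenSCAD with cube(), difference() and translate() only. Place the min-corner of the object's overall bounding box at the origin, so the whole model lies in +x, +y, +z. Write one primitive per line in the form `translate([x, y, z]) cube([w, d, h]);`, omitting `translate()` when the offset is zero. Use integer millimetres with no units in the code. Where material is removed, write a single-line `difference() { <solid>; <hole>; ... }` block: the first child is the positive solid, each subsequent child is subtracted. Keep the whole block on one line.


difference() { cube([3230, 234, 2570]); translate([1827, 0, 0]) cube([891, 234, 2022]); }
translate([0, 4596, 0]) cube([3230, 234, 2570]);
translate([0, 234, 0]) cube([234, 4362, 2570]);
translate([2996, 234, 0]) cube([234, 4362, 2570]);


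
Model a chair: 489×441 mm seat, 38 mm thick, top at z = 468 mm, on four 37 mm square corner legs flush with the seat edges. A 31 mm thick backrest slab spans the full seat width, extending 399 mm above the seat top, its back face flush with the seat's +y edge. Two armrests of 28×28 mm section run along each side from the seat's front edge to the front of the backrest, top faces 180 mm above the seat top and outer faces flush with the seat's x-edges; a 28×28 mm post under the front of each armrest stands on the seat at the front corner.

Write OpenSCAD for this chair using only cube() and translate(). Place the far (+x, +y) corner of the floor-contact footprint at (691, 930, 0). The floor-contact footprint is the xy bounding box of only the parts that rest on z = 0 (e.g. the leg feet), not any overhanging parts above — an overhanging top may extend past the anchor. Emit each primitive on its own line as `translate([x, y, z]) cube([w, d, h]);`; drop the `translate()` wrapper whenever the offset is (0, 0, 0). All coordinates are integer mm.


translate([202, 489, 430]) cube([489, 441, 38]);
translate([202, 489, 0]) cube([37, 37, 430]);
translate([654, 489, 0]) cube([37, 37, 430]);
translate([202, 893, 0]) cube([37, 37, 430]);
translate([654, 893, 0]) cube([37, 37, 430]);
translate([202, 899, 468]) cube([489, 31, 399]);
translate([202, 489, 620]) cube([28, 410, 28]);
translate([663, 489, 620]) cube([28, 410, 28]);
translate([202, 489, 468]) cube([28, 28, 152]);
translate([663, 489, 468]) cube([28, 28, 152]);


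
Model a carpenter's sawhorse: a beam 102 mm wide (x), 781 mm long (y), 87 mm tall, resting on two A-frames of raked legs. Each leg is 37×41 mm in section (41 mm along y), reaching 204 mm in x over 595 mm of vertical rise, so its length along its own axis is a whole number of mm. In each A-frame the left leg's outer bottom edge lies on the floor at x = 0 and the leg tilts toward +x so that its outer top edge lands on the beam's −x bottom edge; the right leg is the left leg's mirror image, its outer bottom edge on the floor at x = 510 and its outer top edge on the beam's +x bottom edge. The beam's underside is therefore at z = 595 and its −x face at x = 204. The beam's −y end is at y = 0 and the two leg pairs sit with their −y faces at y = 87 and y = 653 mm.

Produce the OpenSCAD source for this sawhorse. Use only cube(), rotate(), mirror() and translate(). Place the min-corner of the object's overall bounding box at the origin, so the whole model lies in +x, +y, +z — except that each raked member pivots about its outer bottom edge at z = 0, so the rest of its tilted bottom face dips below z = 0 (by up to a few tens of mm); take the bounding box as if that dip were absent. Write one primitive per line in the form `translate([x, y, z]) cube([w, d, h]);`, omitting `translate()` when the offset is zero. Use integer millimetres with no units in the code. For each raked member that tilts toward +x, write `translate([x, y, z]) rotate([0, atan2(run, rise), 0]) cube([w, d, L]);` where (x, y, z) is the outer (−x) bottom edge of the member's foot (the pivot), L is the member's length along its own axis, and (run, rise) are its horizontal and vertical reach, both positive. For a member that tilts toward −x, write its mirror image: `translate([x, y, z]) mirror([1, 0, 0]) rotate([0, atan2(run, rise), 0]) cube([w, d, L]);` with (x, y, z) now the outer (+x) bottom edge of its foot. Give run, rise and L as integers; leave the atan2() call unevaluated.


translate([204, 0, 595]) cube([102, 781, 87]);
translate([0, 87, 0]) rotate([0, atan2(204, 595), 0]) cube([37, 41, 629]);
translate([510, 87, 0]) mirror([1, 0, 0]) rotate([0, atan2(204, 595), 0]) cube([37, 41, 629]);
translate([0, 653, 0]) rotate([0, atan2(204, 595), 0]) cube([37, 41, 629]);
translate([510, 653, 0]) mirror([1, 0, 0]) rotate([0, atan2(204, 595), 0]) cube([37, 41, 629]);


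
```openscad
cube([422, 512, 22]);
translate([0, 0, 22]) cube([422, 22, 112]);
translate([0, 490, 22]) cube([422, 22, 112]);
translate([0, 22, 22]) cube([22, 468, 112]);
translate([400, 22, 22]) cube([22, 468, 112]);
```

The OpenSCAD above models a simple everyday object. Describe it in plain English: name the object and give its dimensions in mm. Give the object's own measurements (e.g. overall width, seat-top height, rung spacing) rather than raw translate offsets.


An open-topped rectangular box: outside dimensions 422×512×134 mm, with a uniform wall and base thickness of 22 mm. The base is a full 422×512 slab on the floor; four walls sit on top of the base. The front and back walls (the −y and +y sides) span the full width; the two side walls fit between them.


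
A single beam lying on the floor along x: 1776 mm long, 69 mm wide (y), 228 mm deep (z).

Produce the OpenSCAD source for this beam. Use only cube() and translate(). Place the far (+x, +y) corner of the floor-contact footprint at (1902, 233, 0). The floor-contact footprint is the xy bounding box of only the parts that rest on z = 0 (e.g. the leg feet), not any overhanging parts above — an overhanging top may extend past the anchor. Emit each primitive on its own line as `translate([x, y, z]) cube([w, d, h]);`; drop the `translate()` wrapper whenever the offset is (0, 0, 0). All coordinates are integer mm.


translate([126, 164, 0]) cube([1776, 69, 228]);


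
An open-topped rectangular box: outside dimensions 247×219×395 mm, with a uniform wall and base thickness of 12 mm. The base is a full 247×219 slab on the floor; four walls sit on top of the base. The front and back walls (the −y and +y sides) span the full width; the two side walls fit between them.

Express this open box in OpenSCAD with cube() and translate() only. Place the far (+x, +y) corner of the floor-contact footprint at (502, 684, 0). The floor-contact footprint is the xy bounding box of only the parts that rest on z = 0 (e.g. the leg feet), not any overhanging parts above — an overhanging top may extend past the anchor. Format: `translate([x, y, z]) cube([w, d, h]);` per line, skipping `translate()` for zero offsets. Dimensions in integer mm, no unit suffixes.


translate([255, 465, 0]) cube([247, 219, 12]);
translate([255, 465, 12]) cube([247, 12, 383]);
translate([255, 672, 12]) cube([247, 12, 383]);
translate([255, 477, 12]) cube([12, 195, 383]);
translate([490, 477, 12]) cube([12, 195, 383]);


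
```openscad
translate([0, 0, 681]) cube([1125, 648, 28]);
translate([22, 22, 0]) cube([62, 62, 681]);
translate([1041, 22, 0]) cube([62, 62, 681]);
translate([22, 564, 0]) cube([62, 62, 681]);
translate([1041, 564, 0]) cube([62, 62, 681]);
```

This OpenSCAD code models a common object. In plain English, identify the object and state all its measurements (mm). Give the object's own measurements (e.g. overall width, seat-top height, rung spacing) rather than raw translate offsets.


A rectangular dining table. The top is 1125×648×28 mm with its upper surface at z = 709 mm. It stands on four 62×62 mm square legs, each inset 22 mm from the nearest pair of top edges, running from the floor to the underside of the top.


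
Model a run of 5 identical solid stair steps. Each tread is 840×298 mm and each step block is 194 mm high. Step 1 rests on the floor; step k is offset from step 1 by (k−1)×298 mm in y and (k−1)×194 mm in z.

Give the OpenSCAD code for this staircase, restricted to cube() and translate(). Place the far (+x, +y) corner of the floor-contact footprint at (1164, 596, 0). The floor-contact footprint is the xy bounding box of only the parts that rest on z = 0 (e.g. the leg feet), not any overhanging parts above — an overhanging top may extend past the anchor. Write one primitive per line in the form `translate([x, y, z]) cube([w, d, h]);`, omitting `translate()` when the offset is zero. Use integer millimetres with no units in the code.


translate([324, 298, 0]) cube([840, 298, 194]);
translate([324, 596, 194]) cube([840, 298, 194]);
translate([324, 894, 388]) cube([840, 298, 194]);
translate([324, 1192, 582]) cube([840, 298, 194]);
translate([324, 1490, 776]) cube([840, 298, 194]);


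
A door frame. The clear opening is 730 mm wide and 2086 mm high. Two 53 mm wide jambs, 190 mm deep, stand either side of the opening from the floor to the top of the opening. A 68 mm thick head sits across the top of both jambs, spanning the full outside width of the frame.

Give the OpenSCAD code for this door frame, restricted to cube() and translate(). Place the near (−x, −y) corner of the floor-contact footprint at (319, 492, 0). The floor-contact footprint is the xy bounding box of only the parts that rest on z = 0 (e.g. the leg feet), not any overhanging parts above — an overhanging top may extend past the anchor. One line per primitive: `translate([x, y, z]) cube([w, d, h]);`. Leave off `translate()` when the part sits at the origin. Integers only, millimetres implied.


translate([319, 492, 0]) cube([53, 190, 2086]);
translate([1102, 492, 0]) cube([53, 190, 2086]);
translate([319, 492, 2086]) cube([836, 190, 68]);


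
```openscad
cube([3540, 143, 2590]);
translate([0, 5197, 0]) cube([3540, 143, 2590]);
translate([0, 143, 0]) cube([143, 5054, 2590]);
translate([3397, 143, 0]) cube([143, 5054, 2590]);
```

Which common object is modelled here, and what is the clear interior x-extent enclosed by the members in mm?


A house (or room) frame. The interior width is 3254 mm.

Four 2590 mm walls enclosing a rectangle with no floor or roof — a room or house frame. Outside width is 3540 mm and wall thickness is 143 mm, so the interior width is 3540 − 2 × 143 = 3254 mm.


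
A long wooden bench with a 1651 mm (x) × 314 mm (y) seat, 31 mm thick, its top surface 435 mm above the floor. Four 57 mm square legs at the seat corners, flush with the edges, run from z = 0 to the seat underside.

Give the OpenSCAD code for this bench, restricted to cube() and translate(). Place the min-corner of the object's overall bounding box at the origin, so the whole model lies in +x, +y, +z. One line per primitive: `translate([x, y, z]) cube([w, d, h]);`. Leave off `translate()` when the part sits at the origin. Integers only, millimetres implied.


translate([0, 0, 404]) cube([1651, 314, 31]);
cube([57, 57, 404]);
translate([0, 257, 0]) cube([57, 57, 404]);
translate([1594, 0, 0]) cube([57, 57, 404]);
translate([1594, 257, 0]) cube([57, 57, 404]);


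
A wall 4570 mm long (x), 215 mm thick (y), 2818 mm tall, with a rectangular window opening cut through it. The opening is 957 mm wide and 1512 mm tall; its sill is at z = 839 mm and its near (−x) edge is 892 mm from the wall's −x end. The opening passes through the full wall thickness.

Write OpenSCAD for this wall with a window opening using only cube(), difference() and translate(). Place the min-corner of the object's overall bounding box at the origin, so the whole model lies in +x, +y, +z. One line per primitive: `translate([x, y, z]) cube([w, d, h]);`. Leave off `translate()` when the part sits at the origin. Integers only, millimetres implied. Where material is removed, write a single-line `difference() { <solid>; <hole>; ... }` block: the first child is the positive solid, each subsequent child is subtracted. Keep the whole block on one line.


difference() { cube([4570, 215, 2818]); translate([892, 0, 839]) cube([957, 215, 1512]); }


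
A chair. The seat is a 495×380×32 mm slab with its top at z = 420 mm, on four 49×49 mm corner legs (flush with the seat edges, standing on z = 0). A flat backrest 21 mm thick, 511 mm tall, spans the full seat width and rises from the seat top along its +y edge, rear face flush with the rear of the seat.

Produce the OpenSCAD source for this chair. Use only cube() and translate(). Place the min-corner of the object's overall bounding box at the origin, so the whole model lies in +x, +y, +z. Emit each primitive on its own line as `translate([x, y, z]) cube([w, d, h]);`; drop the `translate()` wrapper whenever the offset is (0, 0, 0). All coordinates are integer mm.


// leg_h = 420 - 32 = 388
translate([0, 0, 388]) cube([495, 380, 32]);
cube([49, 49, 388]);
translate([446, 0, 0]) cube([49, 49, 388]);
translate([0, 331, 0]) cube([49, 49, 388]);
translate([446, 331, 0]) cube([49, 49, 388]);
translate([0, 359, 420]) cube([495, 21, 511]);
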